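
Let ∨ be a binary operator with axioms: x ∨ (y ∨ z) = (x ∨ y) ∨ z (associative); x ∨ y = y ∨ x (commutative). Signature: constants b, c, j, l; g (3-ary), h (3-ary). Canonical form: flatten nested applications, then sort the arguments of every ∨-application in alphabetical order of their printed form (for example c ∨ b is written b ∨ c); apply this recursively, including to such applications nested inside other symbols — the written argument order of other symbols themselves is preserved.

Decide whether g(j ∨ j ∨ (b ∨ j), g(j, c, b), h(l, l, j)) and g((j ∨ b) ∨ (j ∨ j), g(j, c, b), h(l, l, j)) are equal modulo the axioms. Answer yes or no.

Answer: yes — both canonical forms are g(b ∨ j ∨ j ∨ j, g(j, c, b), h(l, l, j))

Derivation:
Left:  g(j ∨ j ∨ (b ∨ j), g(j, c, b), h(l, l, j))
  Focus inside:  j ∨ j ∨ (b ∨ j)
  Flatten:  j ∨ j ∨ b ∨ j
  Sort:  b ∨ j ∨ j ∨ j
  Rebuild:  g(b ∨ j ∨ j ∨ j, g(j, c, b), h(l, l, j))
Right:  g((j ∨ b) ∨ (j ∨ j), g(j, c, b), h(l, l, j))
  Work inside:  (j ∨ b) ∨ (j ∨ j)
  Un-nest:  j ∨ b ∨ j ∨ j
  Order the arguments:  b ∨ j ∨ j ∨ j
  Rebuild:  g(b ∨ j ∨ j ∨ j, g(j, c, b), h(l, l, j))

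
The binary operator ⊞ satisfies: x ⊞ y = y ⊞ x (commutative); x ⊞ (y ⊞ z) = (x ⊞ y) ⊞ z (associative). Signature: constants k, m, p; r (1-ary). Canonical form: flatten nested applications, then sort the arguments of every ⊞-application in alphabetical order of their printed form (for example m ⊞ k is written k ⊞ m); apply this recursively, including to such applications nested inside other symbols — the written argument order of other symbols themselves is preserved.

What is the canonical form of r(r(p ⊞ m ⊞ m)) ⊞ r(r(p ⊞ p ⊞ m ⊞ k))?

Answer: r(r(k ⊞ m ⊞ p ⊞ p)) ⊞ r(r(m ⊞ m ⊞ p))

Derivation:
Canonicalize subterm:  r(r(p ⊞ m ⊞ m))  →  r(r(m ⊞ m ⊞ p))
Inside:  r(r(p ⊞ p ⊞ m ⊞ k))  →  r(r(k ⊞ m ⊞ p ⊞ p))
Sort arguments:  r(r(k ⊞ m ⊞ p ⊞ p)) ⊞ r(r(m ⊞ m ⊞ p))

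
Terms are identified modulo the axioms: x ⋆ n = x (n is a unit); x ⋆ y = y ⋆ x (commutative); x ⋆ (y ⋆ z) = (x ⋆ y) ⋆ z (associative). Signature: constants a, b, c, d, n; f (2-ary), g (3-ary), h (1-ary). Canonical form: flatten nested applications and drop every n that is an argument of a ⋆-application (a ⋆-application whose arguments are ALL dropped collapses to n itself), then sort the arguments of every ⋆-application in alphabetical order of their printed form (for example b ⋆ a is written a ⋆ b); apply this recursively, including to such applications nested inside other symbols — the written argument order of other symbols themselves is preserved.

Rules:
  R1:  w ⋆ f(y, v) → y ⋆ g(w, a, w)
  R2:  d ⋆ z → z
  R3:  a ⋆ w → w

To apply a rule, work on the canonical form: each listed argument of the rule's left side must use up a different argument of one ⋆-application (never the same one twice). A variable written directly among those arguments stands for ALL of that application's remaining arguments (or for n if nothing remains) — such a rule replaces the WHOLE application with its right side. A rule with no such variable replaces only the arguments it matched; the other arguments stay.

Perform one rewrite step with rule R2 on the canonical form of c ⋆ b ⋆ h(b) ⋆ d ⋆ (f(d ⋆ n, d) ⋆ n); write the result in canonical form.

Canonical form:  b ⋆ c ⋆ d ⋆ f(d, d) ⋆ h(b)
R2 matches:  uses d;  z := b ⋆ c ⋆ f(d, d) ⋆ h(b)
The extension variable absorbs all remaining arguments, so the whole application is rewritten.
New term:  b ⋆ c ⋆ f(d, d) ⋆ h(b)

Answer: b ⋆ c ⋆ f(d, d) ⋆ h(b)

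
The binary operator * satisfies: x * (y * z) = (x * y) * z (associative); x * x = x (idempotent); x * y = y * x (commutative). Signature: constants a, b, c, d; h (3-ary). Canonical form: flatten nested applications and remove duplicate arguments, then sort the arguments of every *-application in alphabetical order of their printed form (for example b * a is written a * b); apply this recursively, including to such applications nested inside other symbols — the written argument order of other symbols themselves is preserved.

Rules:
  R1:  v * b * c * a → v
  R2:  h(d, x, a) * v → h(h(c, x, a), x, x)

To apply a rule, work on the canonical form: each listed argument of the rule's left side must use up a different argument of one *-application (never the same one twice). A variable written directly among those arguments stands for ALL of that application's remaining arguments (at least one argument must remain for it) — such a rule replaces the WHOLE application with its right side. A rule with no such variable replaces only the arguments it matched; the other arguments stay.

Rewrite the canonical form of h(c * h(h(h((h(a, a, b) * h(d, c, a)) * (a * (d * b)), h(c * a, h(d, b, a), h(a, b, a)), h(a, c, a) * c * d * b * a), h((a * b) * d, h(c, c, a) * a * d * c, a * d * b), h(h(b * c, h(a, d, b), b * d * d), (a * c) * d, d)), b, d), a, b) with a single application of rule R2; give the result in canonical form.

Answer: h(c * h(h(h(h(h(c, c, a), c, c), h(a * c, h(d, b, a), h(a, b, a)), a * b * c * d * h(a, c, a)), h(a * b * d, a * c * d * h(c, c, a), a * b * d), h(h(b * c, h(a, d, b), b * d), a * c * d, d)), b, d), a, b)

Derivation:
Canonical form:  h(c * h(h(h(a * b * d * h(a, a, b) * h(d, c, a), h(a * c, h(d, b, a), h(a, b, a)), a * b * c * d * h(a, c, a)), h(a * b * d, a * c * d * h(c, c, a), a * b * d), h(h(b * c, h(a, d, b), b * d), a * c * d, d)), b, d), a, b)
R2 matches:  uses h(d, c, a);  v := a * b * d * h(a, a, b), x := c
The extension variable absorbs all remaining arguments, so the whole application is rewritten.
Giving:  h(c * h(h(h(h(h(c, c, a), c, c), h(a * c, h(d, b, a), h(a, b, a)), a * b * c * d * h(a, c, a)), h(a * b * d, a * c * d * h(c, c, a), a * b * d), h(h(b * c, h(a, d, b), b * d), a * c * d, d)), b, d), a, b)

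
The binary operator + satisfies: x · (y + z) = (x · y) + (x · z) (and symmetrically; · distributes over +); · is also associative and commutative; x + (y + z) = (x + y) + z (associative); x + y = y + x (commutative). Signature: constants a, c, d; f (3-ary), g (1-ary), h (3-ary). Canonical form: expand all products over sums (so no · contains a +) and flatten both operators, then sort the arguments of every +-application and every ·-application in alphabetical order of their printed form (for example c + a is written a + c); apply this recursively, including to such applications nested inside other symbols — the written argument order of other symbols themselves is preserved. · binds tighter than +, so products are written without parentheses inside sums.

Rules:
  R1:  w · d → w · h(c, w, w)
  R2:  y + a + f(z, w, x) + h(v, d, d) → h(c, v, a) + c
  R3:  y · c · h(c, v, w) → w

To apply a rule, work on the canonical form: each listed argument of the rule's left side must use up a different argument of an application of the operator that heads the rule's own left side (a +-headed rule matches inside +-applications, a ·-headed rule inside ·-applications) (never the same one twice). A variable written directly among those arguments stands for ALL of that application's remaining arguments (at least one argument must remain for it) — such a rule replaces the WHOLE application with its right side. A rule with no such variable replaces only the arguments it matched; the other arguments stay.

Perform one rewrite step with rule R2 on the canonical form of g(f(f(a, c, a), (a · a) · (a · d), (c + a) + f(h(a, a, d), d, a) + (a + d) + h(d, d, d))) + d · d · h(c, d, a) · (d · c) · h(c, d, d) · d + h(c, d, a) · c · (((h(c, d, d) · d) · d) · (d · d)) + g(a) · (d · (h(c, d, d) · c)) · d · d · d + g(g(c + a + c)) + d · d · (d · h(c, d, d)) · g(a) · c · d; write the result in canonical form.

Answer: c · d · d · d · d · g(a) · h(c, d, d) + c · d · d · d · d · g(a) · h(c, d, d) + c · d · d · d · d · h(c, d, a) · h(c, d, d) + c · d · d · d · d · h(c, d, a) · h(c, d, d) + g(f(f(a, c, a), a · a · a · d, c + h(c, d, a))) + g(g(a + c + c))

Derivation:
Canonical form:  c · d · d · d · d · g(a) · h(c, d, d) + c · d · d · d · d · g(a) · h(c, d, d) + c · d · d · d · d · h(c, d, a) · h(c, d, d) + c · d · d · d · d · h(c, d, a) · h(c, d, d) + g(f(f(a, c, a), a · a · a · d, a + a + c + d + f(h(a, a, d), d, a) + h(d, d, d))) + g(g(a + c + c))
Match R2:  consume a, f(h(a, a, d), d, a), h(d, d, d);  v := d, w := d, x := a, y := a + c + d, z := h(a, a, d)
The variable takes the whole remainder — replace the entire application.
Result:  c · d · d · d · d · g(a) · h(c, d, d) + c · d · d · d · d · g(a) · h(c, d, d) + c · d · d · d · d · h(c, d, a) · h(c, d, d) + c · d · d · d · d · h(c, d, a) · h(c, d, d) + g(f(f(a, c, a), a · a · a · d, c + h(c, d, a))) + g(g(a + c + c))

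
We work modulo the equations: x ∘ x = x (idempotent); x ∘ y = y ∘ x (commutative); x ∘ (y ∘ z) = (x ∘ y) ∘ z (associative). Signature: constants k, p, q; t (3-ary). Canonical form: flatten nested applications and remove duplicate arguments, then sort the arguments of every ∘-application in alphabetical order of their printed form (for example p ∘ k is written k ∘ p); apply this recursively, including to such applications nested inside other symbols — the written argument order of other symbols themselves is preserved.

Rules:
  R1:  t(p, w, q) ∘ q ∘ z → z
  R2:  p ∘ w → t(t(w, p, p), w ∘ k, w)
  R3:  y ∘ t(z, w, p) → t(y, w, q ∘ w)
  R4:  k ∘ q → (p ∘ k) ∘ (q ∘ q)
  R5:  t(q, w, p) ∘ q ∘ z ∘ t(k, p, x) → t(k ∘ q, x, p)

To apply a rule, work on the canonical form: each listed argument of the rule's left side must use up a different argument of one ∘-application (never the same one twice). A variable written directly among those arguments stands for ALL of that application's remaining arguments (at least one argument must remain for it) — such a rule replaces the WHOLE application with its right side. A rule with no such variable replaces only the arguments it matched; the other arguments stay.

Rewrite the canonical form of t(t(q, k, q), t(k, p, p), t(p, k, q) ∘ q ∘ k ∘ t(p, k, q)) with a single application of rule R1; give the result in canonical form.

Answer: t(t(q, k, q), t(k, p, p), k)

Derivation:
Canonical form:  t(t(q, k, q), t(k, p, p), k ∘ q ∘ t(p, k, q))
Apply R1:  consuming q, t(p, k, q);  w := k, z := k
The extension variable absorbs all remaining arguments, so the whole application is rewritten.
Giving:  t(t(q, k, q), t(k, p, p), k)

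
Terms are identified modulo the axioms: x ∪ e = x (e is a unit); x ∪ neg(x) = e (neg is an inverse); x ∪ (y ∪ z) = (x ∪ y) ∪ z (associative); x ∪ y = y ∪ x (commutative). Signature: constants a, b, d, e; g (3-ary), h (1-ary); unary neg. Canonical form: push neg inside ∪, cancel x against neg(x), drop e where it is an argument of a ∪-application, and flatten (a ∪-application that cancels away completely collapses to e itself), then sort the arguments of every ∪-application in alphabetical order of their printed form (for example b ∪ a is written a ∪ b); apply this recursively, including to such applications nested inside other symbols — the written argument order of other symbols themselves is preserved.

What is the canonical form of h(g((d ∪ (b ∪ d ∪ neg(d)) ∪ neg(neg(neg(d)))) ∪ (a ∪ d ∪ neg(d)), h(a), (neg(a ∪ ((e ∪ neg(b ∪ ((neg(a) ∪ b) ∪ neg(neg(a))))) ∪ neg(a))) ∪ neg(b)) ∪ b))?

Focus inside:  (neg(a ∪ ((e ∪ neg(b ∪ ((neg(a) ∪ b) ∪ neg(neg(a))))) ∪ neg(a))) ∪ neg(b)) ∪ b
Push neg inside:  distribute neg over ∪ and collapse double neg
Cancel inverse pairs:  a cancels
Combine occurrences:  b ∪ b
Put back:  h(g(a ∪ b, h(a), b ∪ b))

Answer: h(g(a ∪ b, h(a), b ∪ b))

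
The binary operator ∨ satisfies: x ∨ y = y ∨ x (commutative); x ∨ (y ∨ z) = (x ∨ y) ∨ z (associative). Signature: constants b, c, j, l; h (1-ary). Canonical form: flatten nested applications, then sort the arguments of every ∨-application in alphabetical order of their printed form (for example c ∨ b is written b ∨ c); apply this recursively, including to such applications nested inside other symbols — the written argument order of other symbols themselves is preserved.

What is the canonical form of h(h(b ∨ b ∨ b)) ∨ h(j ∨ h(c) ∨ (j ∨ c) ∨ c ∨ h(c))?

Inside:  h(j ∨ h(c) ∨ (j ∨ c) ∨ c ∨ h(c))  →  h(c ∨ c ∨ h(c) ∨ h(c) ∨ j ∨ j)
Sort arguments:  h(c ∨ c ∨ h(c) ∨ h(c) ∨ j ∨ j) ∨ h(h(b ∨ b ∨ b))

Answer: h(c ∨ c ∨ h(c) ∨ h(c) ∨ j ∨ j) ∨ h(h(b ∨ b ∨ b))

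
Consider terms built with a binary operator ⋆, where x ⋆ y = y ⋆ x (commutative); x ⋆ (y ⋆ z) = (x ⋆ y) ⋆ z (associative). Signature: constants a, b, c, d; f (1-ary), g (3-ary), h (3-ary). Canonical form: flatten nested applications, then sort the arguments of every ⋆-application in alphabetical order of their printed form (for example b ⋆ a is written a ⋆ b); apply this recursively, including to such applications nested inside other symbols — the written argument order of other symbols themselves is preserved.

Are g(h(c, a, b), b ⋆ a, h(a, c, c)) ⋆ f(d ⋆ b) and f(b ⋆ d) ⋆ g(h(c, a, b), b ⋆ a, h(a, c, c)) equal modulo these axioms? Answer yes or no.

Left:  g(h(c, a, b), b ⋆ a, h(a, c, c)) ⋆ f(d ⋆ b)
  Simplify inside:  g(h(c, a, b), b ⋆ a, h(a, c, c))  →  g(h(c, a, b), a ⋆ b, h(a, c, c))
  Simplify inside:  f(d ⋆ b)  →  f(b ⋆ d)
  Order the arguments:  f(b ⋆ d) ⋆ g(h(c, a, b), a ⋆ b, h(a, c, c))
Right:  f(b ⋆ d) ⋆ g(h(c, a, b), b ⋆ a, h(a, c, c))
  Canonicalize subterm:  g(h(c, a, b), b ⋆ a, h(a, c, c))  →  g(h(c, a, b), a ⋆ b, h(a, c, c))
  Sort arguments:  f(b ⋆ d) ⋆ g(h(c, a, b), a ⋆ b, h(a, c, c))

Answer: yes — both canonical forms are f(b ⋆ d) ⋆ g(h(c, a, b), a ⋆ b, h(a, c, c))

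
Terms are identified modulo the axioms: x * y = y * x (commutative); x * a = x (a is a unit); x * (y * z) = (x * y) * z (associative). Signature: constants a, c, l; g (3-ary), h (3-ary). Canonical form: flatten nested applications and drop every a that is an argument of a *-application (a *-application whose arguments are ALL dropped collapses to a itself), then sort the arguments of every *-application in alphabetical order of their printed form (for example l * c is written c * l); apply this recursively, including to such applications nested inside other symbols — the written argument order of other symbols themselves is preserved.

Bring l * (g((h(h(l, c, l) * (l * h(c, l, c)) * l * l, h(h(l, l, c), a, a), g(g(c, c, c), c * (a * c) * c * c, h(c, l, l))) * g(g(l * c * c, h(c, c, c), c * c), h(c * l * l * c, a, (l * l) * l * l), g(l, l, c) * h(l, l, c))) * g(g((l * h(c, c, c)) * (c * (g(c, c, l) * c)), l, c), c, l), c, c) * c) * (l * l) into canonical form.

Answer: c * g(g(g(c * c * g(c, c, l) * h(c, c, c) * l, l, c), c, l) * g(g(c * c * l, h(c, c, c), c * c), h(c * c * l * l, a, l * l * l * l), g(l, l, c) * h(l, l, c)) * h(h(c, l, c) * h(l, c, l) * l * l * l, h(h(l, l, c), a, a), g(g(c, c, c), c * c * c * c, h(c, l, l))), c, c) * l * l * l

Derivation:
Flatten:  l * g((h(h(l, c, l) * (l * h(c, l, c)) * l * l, h(h(l, l, c), a, a), g(g(c, c, c), c * (a * c) * c * c, h(c, l, l))) * g(g(l * c * c, h(c, c, c), c * c), h(c * l * l * c, a, (l * l) * l * l), g(l, l, c) * h(l, l, c))) * g(g((l * h(c, c, c)) * (c * (g(c, c, l) * c)), l, c), c, l), c, c) * c * l * l
Canonicalize subterm:  g((h(h(l, c, l) * (l * h(c, l, c)) * l * l, h(h(l, l, c), a, a), g(g(c, c, c), c * (a * c) * c * c, h(c, l, l))) * g(g(l * c * c, h(c, c, c), c * c), h(c * l * l * c, a, (l * l) * l * l), g(l, l, c) * h(l, l, c))) * g(g((l * h(c, c, c)) * (c * (g(c, c, l) * c)), l, c), c, l), c, c)  →  g(g(g(c * c * g(c, c, l) * h(c, c, c) * l, l, c), c, l) * g(g(c * c * l, h(c, c, c), c * c), h(c * c * l * l, a, l * l * l * l), g(l, l, c) * h(l, l, c)) * h(h(c, l, c) * h(l, c, l) * l * l * l, h(h(l, l, c), a, a), g(g(c, c, c), c * c * c * c, h(c, l, l))), c, c)
Sort arguments:  c * g(g(g(c * c * g(c, c, l) * h(c, c, c) * l, l, c), c, l) * g(g(c * c * l, h(c, c, c), c * c), h(c * c * l * l, a, l * l * l * l), g(l, l, c) * h(l, l, c)) * h(h(c, l, c) * h(l, c, l) * l * l * l, h(h(l, l, c), a, a), g(g(c, c, c), c * c * c * c, h(c, l, l))), c, c) * l * l * l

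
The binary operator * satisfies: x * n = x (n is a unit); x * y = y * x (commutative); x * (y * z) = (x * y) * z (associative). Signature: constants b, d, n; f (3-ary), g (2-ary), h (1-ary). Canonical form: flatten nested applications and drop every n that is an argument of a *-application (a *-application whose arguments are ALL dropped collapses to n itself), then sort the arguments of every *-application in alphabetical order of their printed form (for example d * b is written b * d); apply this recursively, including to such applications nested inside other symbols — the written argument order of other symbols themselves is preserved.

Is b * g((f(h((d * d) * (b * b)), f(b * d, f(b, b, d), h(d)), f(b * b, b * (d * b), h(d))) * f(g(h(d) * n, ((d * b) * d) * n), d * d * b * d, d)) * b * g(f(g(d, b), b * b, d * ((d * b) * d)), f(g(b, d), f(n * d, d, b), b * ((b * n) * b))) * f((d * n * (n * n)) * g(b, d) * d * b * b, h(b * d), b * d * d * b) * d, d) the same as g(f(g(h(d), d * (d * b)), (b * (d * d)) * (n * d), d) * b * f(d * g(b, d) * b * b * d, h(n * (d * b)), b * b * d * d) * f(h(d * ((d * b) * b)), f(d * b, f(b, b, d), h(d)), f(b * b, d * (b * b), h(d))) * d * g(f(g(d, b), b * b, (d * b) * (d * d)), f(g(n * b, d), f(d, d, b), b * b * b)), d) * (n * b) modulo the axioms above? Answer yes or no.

Answer: yes — both canonical forms are b * g(b * d * f(b * b * d * d * g(b, d), h(b * d), b * b * d * d) * f(g(h(d), b * d * d), b * d * d * d, d) * f(h(b * b * d * d), f(b * d, f(b, b, d), h(d)), f(b * b, b * b * d, h(d))) * g(f(g(d, b), b * b, b * d * d * d), f(g(b, d), f(d, d, b), b * b * b)), d)

Derivation:
Left:  b * g((f(h((d * d) * (b * b)), f(b * d, f(b, b, d), h(d)), f(b * b, b * (d * b), h(d))) * f(g(h(d) * n, ((d * b) * d) * n), d * d * b * d, d)) * b * g(f(g(d, b), b * b, d * ((d * b) * d)), f(g(b, d), f(n * d, d, b), b * ((b * n) * b))) * f((d * n * (n * n)) * g(b, d) * d * b * b, h(b * d), b * d * d * b) * d, d)
  Simplify inside:  g((f(h((d * d) * (b * b)), f(b * d, f(b, b, d), h(d)), f(b * b, b * (d * b), h(d))) * f(g(h(d) * n, ((d * b) * d) * n), d * d * b * d, d)) * b * g(f(g(d, b), b * b, d * ((d * b) * d)), f(g(b, d), f(n * d, d, b), b * ((b * n) * b))) * f((d * n * (n * n)) * g(b, d) * d * b * b, h(b * d), b * d * d * b) * d, d)  →  g(b * d * f(b * b * d * d * g(b, d), h(b * d), b * b * d * d) * f(g(h(d), b * d * d), b * d * d * d, d) * f(h(b * b * d * d), f(b * d, f(b, b, d), h(d)), f(b * b, b * b * d, h(d))) * g(f(g(d, b), b * b, b * d * d * d), f(g(b, d), f(d, d, b), b * b * b)), d)
  Sort arguments:  b * g(b * d * f(b * b * d * d * g(b, d), h(b * d), b * b * d * d) * f(g(h(d), b * d * d), b * d * d * d, d) * f(h(b * b * d * d), f(b * d, f(b, b, d), h(d)), f(b * b, b * b * d, h(d))) * g(f(g(d, b), b * b, b * d * d * d), f(g(b, d), f(d, d, b), b * b * b)), d)
Right:  g(f(g(h(d), d * (d * b)), (b * (d * d)) * (n * d), d) * b * f(d * g(b, d) * b * b * d, h(n * (d * b)), b * b * d * d) * f(h(d * ((d * b) * b)), f(d * b, f(b, b, d), h(d)), f(b * b, d * (b * b), h(d))) * d * g(f(g(d, b), b * b, (d * b) * (d * d)), f(g(n * b, d), f(d, d, b), b * b * b)), d) * (n * b)
  Un-nest:  g(f(g(h(d), d * (d * b)), (b * (d * d)) * (n * d), d) * b * f(d * g(b, d) * b * b * d, h(n * (d * b)), b * b * d * d) * f(h(d * ((d * b) * b)), f(d * b, f(b, b, d), h(d)), f(b * b, d * (b * b), h(d))) * d * g(f(g(d, b), b * b, (d * b) * (d * d)), f(g(n * b, d), f(d, d, b), b * b * b)), d) * n * b
  Canonicalize subterm:  g(f(g(h(d), d * (d * b)), (b * (d * d)) * (n * d), d) * b * f(d * g(b, d) * b * b * d, h(n * (d * b)), b * b * d * d) * f(h(d * ((d * b) * b)), f(d * b, f(b, b, d), h(d)), f(b * b, d * (b * b), h(d))) * d * g(f(g(d, b), b * b, (d * b) * (d * d)), f(g(n * b, d), f(d, d, b), b * b * b)), d)  →  g(b * d * f(b * b * d * d * g(b, d), h(b * d), b * b * d * d) * f(g(h(d), b * d * d), b * d * d * d, d) * f(h(b * b * d * d), f(b * d, f(b, b, d), h(d)), f(b * b, b * b * d, h(d))) * g(f(g(d, b), b * b, b * d * d * d), f(g(b, d), f(d, d, b), b * b * b)), d)
  Units out:  drop n
  Sort:  b * g(b * d * f(b * b * d * d * g(b, d), h(b * d), b * b * d * d) * f(g(h(d), b * d * d), b * d * d * d, d) * f(h(b * b * d * d), f(b * d, f(b, b, d), h(d)), f(b * b, b * b * d, h(d))) * g(f(g(d, b), b * b, b * d * d * d), f(g(b, d), f(d, d, b), b * b * b)), d)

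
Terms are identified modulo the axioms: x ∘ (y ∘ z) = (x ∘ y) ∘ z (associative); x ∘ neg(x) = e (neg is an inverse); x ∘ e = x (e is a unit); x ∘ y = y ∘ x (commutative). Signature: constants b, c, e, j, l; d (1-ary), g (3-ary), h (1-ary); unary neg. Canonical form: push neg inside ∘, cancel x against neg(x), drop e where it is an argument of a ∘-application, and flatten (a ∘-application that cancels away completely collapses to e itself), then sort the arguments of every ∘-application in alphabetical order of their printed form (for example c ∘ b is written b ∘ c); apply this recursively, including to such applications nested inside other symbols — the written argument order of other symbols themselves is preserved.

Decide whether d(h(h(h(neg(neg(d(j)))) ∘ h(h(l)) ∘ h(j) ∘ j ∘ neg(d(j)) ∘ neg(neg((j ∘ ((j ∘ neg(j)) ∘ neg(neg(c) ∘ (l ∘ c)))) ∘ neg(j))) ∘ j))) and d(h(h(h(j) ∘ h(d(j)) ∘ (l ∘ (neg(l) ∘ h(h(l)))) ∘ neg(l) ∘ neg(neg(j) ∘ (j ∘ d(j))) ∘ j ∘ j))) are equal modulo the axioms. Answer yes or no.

Answer: yes — both canonical forms are d(h(h(h(d(j)) ∘ h(h(l)) ∘ h(j) ∘ j ∘ j ∘ neg(d(j)) ∘ neg(l))))

Derivation:
Left:  d(h(h(h(neg(neg(d(j)))) ∘ h(h(l)) ∘ h(j) ∘ j ∘ neg(d(j)) ∘ neg(neg((j ∘ ((j ∘ neg(j)) ∘ neg(neg(c) ∘ (l ∘ c)))) ∘ neg(j))) ∘ j)))
  Focus inside:  h(neg(neg(d(j)))) ∘ h(h(l)) ∘ h(j) ∘ j ∘ neg(d(j)) ∘ neg(neg((j ∘ ((j ∘ neg(j)) ∘ neg(neg(c) ∘ (l ∘ c)))) ∘ neg(j))) ∘ j
  Push neg inside:  distribute neg over ∘ and collapse double neg
  Inverses cancel:  c cancels
  Combine occurrences:  h(d(j)) ∘ h(h(l)) ∘ h(j) ∘ j ∘ j ∘ neg(d(j)) ∘ neg(l)
  Rebuild:  d(h(h(h(d(j)) ∘ h(h(l)) ∘ h(j) ∘ j ∘ j ∘ neg(d(j)) ∘ neg(l))))
Right:  d(h(h(h(j) ∘ h(d(j)) ∘ (l ∘ (neg(l) ∘ h(h(l)))) ∘ neg(l) ∘ neg(neg(j) ∘ (j ∘ d(j))) ∘ j ∘ j)))
  Focus inside:  h(j) ∘ h(d(j)) ∘ (l ∘ (neg(l) ∘ h(h(l)))) ∘ neg(l) ∘ neg(neg(j) ∘ (j ∘ d(j))) ∘ j ∘ j
  Push neg inside:  distribute neg over ∘ and collapse double neg
  Combine occurrences:  h(j) ∘ h(d(j)) ∘ neg(l) ∘ h(h(l)) ∘ j ∘ j ∘ neg(d(j))
  Order the arguments:  h(d(j)) ∘ h(h(l)) ∘ h(j) ∘ j ∘ j ∘ neg(d(j)) ∘ neg(l)
  Put back:  d(h(h(h(d(j)) ∘ h(h(l)) ∘ h(j) ∘ j ∘ j ∘ neg(d(j)) ∘ neg(l))))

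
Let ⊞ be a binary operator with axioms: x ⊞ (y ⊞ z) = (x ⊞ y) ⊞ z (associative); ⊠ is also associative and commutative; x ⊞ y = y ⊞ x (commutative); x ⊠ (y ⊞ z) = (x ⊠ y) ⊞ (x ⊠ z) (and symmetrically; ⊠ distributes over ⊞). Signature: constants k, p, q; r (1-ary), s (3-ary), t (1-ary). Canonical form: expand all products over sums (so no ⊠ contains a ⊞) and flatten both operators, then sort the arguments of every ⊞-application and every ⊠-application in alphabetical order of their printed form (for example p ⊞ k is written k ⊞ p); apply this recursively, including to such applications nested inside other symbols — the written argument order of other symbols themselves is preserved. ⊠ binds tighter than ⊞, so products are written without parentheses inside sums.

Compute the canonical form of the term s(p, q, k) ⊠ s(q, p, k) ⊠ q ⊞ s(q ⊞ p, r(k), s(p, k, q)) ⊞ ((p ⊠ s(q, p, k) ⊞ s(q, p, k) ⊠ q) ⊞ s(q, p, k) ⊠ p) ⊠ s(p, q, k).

Distribute:  q ⊠ s(p, q, k) ⊠ s(q, p, k) ⊞ s(p ⊞ q, r(k), s(p, k, q)) ⊞ p ⊠ s(p, q, k) ⊠ s(q, p, k) ⊞ q ⊠ s(p, q, k) ⊠ s(q, p, k) ⊞ p ⊠ s(p, q, k) ⊠ s(q, p, k)
Sort arguments:  p ⊠ s(p, q, k) ⊠ s(q, p, k) ⊞ p ⊠ s(p, q, k) ⊠ s(q, p, k) ⊞ q ⊠ s(p, q, k) ⊠ s(q, p, k) ⊞ q ⊠ s(p, q, k) ⊠ s(q, p, k) ⊞ s(p ⊞ q, r(k), s(p, k, q))

Answer: p ⊠ s(p, q, k) ⊠ s(q, p, k) ⊞ p ⊠ s(p, q, k) ⊠ s(q, p, k) ⊞ q ⊠ s(p, q, k) ⊠ s(q, p, k) ⊞ q ⊠ s(p, q, k) ⊠ s(q, p, k) ⊞ s(p ⊞ q, r(k), s(p, k, q))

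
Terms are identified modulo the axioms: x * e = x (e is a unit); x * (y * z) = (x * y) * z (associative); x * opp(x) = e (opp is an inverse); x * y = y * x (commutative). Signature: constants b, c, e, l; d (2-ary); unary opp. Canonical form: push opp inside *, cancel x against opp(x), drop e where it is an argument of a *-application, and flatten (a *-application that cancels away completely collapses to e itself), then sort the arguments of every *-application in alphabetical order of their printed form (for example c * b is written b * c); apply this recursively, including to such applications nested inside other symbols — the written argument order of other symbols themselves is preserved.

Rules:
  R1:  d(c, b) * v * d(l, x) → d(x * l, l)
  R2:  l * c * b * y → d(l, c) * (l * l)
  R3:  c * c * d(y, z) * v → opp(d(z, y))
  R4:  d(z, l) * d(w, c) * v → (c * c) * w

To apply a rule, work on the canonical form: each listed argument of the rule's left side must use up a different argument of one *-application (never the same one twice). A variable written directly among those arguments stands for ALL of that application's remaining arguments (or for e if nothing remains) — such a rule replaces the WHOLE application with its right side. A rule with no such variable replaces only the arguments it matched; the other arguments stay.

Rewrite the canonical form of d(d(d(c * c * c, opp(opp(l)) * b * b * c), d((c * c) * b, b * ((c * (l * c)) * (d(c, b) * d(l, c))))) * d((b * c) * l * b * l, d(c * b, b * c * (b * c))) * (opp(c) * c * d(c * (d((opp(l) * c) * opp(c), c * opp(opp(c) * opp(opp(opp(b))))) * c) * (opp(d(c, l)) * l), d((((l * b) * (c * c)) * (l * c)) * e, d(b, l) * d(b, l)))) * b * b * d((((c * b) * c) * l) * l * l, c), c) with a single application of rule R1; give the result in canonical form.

Canonical form:  d(b * b * d(b * b * c * l * l, d(b * c, b * b * c * c)) * d(b * c * c * l * l * l, c) * d(c * c * d(opp(l), b * c * c) * l * opp(d(c, l)), d(b * c * c * c * l * l, d(b, l) * d(b, l))) * d(d(c * c * c, b * b * c * l), d(b * c * c, b * c * c * d(c, b) * d(l, c) * l)), c)
Match R1:  consume d(c, b), d(l, c);  v := b * c * c * l, x := c
The variable takes the whole remainder — replace the entire application.
Result:  d(b * b * d(b * b * c * l * l, d(b * c, b * b * c * c)) * d(b * c * c * l * l * l, c) * d(c * c * d(opp(l), b * c * c) * l * opp(d(c, l)), d(b * c * c * c * l * l, d(b, l) * d(b, l))) * d(d(c * c * c, b * b * c * l), d(b * c * c, d(c * l, l))), c)

Answer: d(b * b * d(b * b * c * l * l, d(b * c, b * b * c * c)) * d(b * c * c * l * l * l, c) * d(c * c * d(opp(l), b * c * c) * l * opp(d(c, l)), d(b * c * c * c * l * l, d(b, l) * d(b, l))) * d(d(c * c * c, b * b * c * l), d(b * c * c, d(c * l, l))), c)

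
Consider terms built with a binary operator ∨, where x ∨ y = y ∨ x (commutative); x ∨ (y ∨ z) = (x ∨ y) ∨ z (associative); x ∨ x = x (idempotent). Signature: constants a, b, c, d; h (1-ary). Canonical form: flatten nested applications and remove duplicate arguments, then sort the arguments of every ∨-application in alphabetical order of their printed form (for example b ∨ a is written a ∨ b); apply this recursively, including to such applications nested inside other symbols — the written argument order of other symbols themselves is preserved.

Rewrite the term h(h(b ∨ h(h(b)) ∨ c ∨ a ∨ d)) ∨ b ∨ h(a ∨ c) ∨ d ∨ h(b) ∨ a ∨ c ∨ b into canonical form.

Canonicalize subterm:  h(h(b ∨ h(h(b)) ∨ c ∨ a ∨ d))  →  h(h(a ∨ b ∨ c ∨ d ∨ h(h(b))))
Drop duplicates:  drop duplicate b
Sort:  a ∨ b ∨ c ∨ d ∨ h(a ∨ c) ∨ h(b) ∨ h(h(a ∨ b ∨ c ∨ d ∨ h(h(b))))

Answer: a ∨ b ∨ c ∨ d ∨ h(a ∨ c) ∨ h(b) ∨ h(h(a ∨ b ∨ c ∨ d ∨ h(h(b))))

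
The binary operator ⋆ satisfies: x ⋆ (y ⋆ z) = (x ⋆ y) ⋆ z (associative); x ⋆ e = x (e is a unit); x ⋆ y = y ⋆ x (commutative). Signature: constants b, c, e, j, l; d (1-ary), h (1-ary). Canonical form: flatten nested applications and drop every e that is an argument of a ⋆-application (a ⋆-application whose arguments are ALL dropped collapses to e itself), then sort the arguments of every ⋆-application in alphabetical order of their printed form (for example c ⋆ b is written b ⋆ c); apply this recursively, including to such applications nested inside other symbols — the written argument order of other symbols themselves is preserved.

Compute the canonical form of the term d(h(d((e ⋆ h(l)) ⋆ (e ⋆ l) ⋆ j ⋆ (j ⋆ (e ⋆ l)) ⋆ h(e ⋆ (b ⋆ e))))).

Descend into:  (e ⋆ h(l)) ⋆ (e ⋆ l) ⋆ j ⋆ (j ⋆ (e ⋆ l)) ⋆ h(e ⋆ (b ⋆ e))
Merge nested applications:  e ⋆ h(l) ⋆ e ⋆ l ⋆ j ⋆ j ⋆ e ⋆ l ⋆ h(e ⋆ (b ⋆ e))
Simplify inside:  h(e ⋆ (b ⋆ e))  →  h(b)
Units out:  drop e (×3)
Sort:  h(b) ⋆ h(l) ⋆ j ⋆ j ⋆ l ⋆ l
Reassemble:  d(h(d(h(b) ⋆ h(l) ⋆ j ⋆ j ⋆ l ⋆ l)))

Answer: d(h(d(h(b) ⋆ h(l) ⋆ j ⋆ j ⋆ l ⋆ l)))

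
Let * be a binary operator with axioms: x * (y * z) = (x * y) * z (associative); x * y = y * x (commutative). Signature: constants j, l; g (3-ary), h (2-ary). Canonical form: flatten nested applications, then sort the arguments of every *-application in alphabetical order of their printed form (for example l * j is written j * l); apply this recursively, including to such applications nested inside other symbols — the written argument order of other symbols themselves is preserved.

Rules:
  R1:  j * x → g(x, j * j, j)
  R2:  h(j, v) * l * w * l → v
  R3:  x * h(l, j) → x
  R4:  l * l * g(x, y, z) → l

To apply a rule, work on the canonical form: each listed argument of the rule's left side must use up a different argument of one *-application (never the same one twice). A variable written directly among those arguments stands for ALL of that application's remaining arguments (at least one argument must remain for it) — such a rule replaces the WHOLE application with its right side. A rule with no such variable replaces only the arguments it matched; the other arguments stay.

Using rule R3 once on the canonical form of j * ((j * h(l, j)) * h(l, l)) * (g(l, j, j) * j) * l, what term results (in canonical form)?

Canonical form:  g(l, j, j) * h(l, j) * h(l, l) * j * j * j * l
Apply R3:  consuming h(l, j);  x := g(l, j, j) * h(l, l) * j * j * j * l
The variable takes the whole remainder — replace the entire application.
New term:  g(l, j, j) * h(l, l) * j * j * j * l

Answer: g(l, j, j) * h(l, l) * j * j * j * l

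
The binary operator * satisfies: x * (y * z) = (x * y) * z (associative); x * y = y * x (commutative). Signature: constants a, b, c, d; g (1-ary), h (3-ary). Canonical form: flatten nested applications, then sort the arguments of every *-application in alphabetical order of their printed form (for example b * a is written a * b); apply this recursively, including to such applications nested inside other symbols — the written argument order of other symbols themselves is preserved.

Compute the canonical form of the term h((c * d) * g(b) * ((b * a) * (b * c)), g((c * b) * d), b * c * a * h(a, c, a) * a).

Answer: h(a * b * b * c * c * d * g(b), g(b * c * d), a * a * b * c * h(a, c, a))

Derivation:
Descend into:  (c * d) * g(b) * ((b * a) * (b * c))
Merge nested applications:  c * d * g(b) * b * a * b * c
Sort arguments:  a * b * b * c * c * d * g(b)
Rebuild:  h(a * b * b * c * c * d * g(b), g(b * c * d), a * a * b * c * h(a, c, a))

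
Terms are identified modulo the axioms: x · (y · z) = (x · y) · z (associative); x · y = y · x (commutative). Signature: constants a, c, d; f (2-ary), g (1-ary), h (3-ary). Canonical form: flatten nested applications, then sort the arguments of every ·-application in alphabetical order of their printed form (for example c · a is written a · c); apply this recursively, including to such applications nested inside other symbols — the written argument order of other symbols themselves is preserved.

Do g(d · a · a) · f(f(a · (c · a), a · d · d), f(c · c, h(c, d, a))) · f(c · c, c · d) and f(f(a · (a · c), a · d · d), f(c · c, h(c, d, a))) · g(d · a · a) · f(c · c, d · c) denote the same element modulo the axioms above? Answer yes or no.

Answer: yes — both canonical forms are f(c · c, c · d) · f(f(a · a · c, a · d · d), f(c · c, h(c, d, a))) · g(a · a · d)

Derivation:
Left:  g(d · a · a) · f(f(a · (c · a), a · d · d), f(c · c, h(c, d, a))) · f(c · c, c · d)
  Inside:  g(d · a · a)  →  g(a · a · d)
  Inside:  f(f(a · (c · a), a · d · d), f(c · c, h(c, d, a)))  →  f(f(a · a · c, a · d · d), f(c · c, h(c, d, a)))
  Sort arguments:  f(c · c, c · d) · f(f(a · a · c, a · d · d), f(c · c, h(c, d, a))) · g(a · a · d)
Right:  f(f(a · (a · c), a · d · d), f(c · c, h(c, d, a))) · g(d · a · a) · f(c · c, d · c)
  Inside:  f(f(a · (a · c), a · d · d), f(c · c, h(c, d, a)))  →  f(f(a · a · c, a · d · d), f(c · c, h(c, d, a)))
  Simplify inside:  g(d · a · a)  →  g(a · a · d)
  Simplify inside:  f(c · c, d · c)  →  f(c · c, c · d)
  Sort arguments:  f(c · c, c · d) · f(f(a · a · c, a · d · d), f(c · c, h(c, d, a))) · g(a · a · d)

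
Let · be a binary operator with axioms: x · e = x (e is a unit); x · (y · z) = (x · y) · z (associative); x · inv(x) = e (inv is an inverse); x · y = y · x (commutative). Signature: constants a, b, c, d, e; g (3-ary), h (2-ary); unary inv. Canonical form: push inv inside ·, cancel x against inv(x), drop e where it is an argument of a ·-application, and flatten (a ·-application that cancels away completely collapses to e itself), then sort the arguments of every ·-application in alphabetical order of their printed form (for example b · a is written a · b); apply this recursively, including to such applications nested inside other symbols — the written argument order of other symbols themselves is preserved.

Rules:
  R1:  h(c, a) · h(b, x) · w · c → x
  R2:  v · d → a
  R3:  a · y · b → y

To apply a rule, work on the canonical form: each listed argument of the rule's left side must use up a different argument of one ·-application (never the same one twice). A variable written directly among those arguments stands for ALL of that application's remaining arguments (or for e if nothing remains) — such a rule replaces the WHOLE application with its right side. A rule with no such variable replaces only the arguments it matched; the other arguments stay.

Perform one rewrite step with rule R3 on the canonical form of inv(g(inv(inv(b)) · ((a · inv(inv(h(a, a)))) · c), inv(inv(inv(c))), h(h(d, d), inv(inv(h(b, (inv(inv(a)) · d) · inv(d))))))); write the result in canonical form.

Canonical form:  inv(g(a · b · c · h(a, a), inv(c), h(h(d, d), h(b, a))))
Apply R3:  consuming a, b;  y := c · h(a, a)
Every leftover argument binds to the variable; the entire application is replaced.
New term:  inv(g(c · h(a, a), inv(c), h(h(d, d), h(b, a))))

Answer: inv(g(c · h(a, a), inv(c), h(h(d, d), h(b, a))))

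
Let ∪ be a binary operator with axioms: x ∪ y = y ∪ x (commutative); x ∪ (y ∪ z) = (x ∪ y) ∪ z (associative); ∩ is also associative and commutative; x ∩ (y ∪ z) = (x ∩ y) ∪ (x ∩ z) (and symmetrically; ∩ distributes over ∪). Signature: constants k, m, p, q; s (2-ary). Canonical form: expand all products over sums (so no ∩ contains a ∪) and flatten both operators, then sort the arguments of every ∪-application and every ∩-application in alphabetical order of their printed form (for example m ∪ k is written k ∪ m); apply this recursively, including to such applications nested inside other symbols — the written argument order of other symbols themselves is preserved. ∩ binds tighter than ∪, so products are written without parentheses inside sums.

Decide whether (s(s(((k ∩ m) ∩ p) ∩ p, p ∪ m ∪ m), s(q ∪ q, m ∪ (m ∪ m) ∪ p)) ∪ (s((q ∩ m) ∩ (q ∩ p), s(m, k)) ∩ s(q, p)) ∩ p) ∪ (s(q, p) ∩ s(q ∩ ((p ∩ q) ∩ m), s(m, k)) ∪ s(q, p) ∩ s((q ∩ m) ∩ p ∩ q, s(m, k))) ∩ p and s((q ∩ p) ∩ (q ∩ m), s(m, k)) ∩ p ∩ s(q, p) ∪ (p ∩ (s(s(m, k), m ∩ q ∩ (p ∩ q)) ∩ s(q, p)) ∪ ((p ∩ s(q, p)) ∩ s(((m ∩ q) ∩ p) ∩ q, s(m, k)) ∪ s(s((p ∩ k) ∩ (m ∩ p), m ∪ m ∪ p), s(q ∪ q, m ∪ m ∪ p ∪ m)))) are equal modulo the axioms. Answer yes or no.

Answer: no — p ∩ s(m ∩ p ∩ q ∩ q, s(m, k)) ∩ s(q, p) ∪ p ∩ s(m ∩ p ∩ q ∩ q, s(m, k)) ∩ s(q, p) ∪ p ∩ s(m ∩ p ∩ q ∩ q, s(m, k)) ∩ s(q, p) ∪ s(s(k ∩ m ∩ p ∩ p, m ∪ m ∪ p), s(q ∪ q, m ∪ m ∪ m ∪ p)) vs p ∩ s(m ∩ p ∩ q ∩ q, s(m, k)) ∩ s(q, p) ∪ p ∩ s(m ∩ p ∩ q ∩ q, s(m, k)) ∩ s(q, p) ∪ p ∩ s(q, p) ∩ s(s(m, k), m ∩ p ∩ q ∩ q) ∪ s(s(k ∩ m ∩ p ∩ p, m ∪ m ∪ p), s(q ∪ q, m ∪ m ∪ m ∪ p))

Derivation:
Left:  (s(s(((k ∩ m) ∩ p) ∩ p, p ∪ m ∪ m), s(q ∪ q, m ∪ (m ∪ m) ∪ p)) ∪ (s((q ∩ m) ∩ (q ∩ p), s(m, k)) ∩ s(q, p)) ∩ p) ∪ (s(q, p) ∩ s(q ∩ ((p ∩ q) ∩ m), s(m, k)) ∪ s(q, p) ∩ s((q ∩ m) ∩ p ∩ q, s(m, k))) ∩ p
  Distribute:  s(s(k ∩ m ∩ p ∩ p, m ∪ m ∪ p), s(q ∪ q, m ∪ m ∪ m ∪ p)) ∪ p ∩ s(m ∩ p ∩ q ∩ q, s(m, k)) ∩ s(q, p) ∪ p ∩ s(m ∩ p ∩ q ∩ q, s(m, k)) ∩ s(q, p) ∪ p ∩ s(m ∩ p ∩ q ∩ q, s(m, k)) ∩ s(q, p)
  Order the arguments:  p ∩ s(m ∩ p ∩ q ∩ q, s(m, k)) ∩ s(q, p) ∪ p ∩ s(m ∩ p ∩ q ∩ q, s(m, k)) ∩ s(q, p) ∪ p ∩ s(m ∩ p ∩ q ∩ q, s(m, k)) ∩ s(q, p) ∪ s(s(k ∩ m ∩ p ∩ p, m ∪ m ∪ p), s(q ∪ q, m ∪ m ∪ m ∪ p))
Right:  s((q ∩ p) ∩ (q ∩ m), s(m, k)) ∩ p ∩ s(q, p) ∪ (p ∩ (s(s(m, k), m ∩ q ∩ (p ∩ q)) ∩ s(q, p)) ∪ ((p ∩ s(q, p)) ∩ s(((m ∩ q) ∩ p) ∩ q, s(m, k)) ∪ s(s((p ∩ k) ∩ (m ∩ p), m ∪ m ∪ p), s(q ∪ q, m ∪ m ∪ p ∪ m))))
  Merge nested applications:  p ∩ s(m ∩ p ∩ q ∩ q, s(m, k)) ∩ s(q, p) ∪ p ∩ s(q, p) ∩ s(s(m, k), m ∩ p ∩ q ∩ q) ∪ p ∩ s(m ∩ p ∩ q ∩ q, s(m, k)) ∩ s(q, p) ∪ s(s(k ∩ m ∩ p ∩ p, m ∪ m ∪ p), s(q ∪ q, m ∪ m ∪ m ∪ p))
  Sort arguments:  p ∩ s(m ∩ p ∩ q ∩ q, s(m, k)) ∩ s(q, p) ∪ p ∩ s(m ∩ p ∩ q ∩ q, s(m, k)) ∩ s(q, p) ∪ p ∩ s(q, p) ∩ s(s(m, k), m ∩ p ∩ q ∩ q) ∪ s(s(k ∩ m ∩ p ∩ p, m ∪ m ∪ p), s(q ∪ q, m ∪ m ∪ m ∪ p))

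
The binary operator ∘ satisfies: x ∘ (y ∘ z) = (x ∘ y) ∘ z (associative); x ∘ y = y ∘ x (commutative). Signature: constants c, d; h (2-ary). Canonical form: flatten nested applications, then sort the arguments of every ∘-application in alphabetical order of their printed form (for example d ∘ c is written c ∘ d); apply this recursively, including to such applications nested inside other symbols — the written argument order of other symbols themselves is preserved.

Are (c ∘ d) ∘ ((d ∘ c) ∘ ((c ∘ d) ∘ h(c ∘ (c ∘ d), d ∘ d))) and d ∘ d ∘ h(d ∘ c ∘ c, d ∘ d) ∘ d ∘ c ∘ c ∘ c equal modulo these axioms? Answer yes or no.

Answer: yes — both canonical forms are c ∘ c ∘ c ∘ d ∘ d ∘ d ∘ h(c ∘ c ∘ d, d ∘ d)

Derivation:
Left:  (c ∘ d) ∘ ((d ∘ c) ∘ ((c ∘ d) ∘ h(c ∘ (c ∘ d), d ∘ d)))
  Un-nest:  c ∘ d ∘ d ∘ c ∘ c ∘ d ∘ h(c ∘ (c ∘ d), d ∘ d)
  Simplify inside:  h(c ∘ (c ∘ d), d ∘ d)  →  h(c ∘ c ∘ d, d ∘ d)
  Sort:  c ∘ c ∘ c ∘ d ∘ d ∘ d ∘ h(c ∘ c ∘ d, d ∘ d)
Right:  d ∘ d ∘ h(d ∘ c ∘ c, d ∘ d) ∘ d ∘ c ∘ c ∘ c
  Canonicalize subterm:  h(d ∘ c ∘ c, d ∘ d)  →  h(c ∘ c ∘ d, d ∘ d)
  Order the arguments:  c ∘ c ∘ c ∘ d ∘ d ∘ d ∘ h(c ∘ c ∘ d, d ∘ d)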